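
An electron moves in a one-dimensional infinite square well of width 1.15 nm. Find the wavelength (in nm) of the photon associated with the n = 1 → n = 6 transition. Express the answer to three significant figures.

λ = 125 nm

E_1 = h²/(8m_eL²) = 4.556×10^-20 J, so ΔE = (6² − 1²)E_1 = 1.595×10^-18 J.
λ = hc/ΔE = (6.626×10^-34·2.998×10^8)/1.595×10^-18 = 1.25×10^-7 m = 125 nm.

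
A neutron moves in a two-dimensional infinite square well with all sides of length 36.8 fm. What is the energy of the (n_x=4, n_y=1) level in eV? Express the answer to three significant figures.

E = 2.57×10^6 eV

For a 2D rectangular well E = (h²/8m_n)·Σ n_i²/L_i² = (6.626×10^-34)²/(8·1.675×10^-27) · [4²/(36.8 fm)² + 1²/(36.8 fm)²].
Evaluating gives E = 4.113×10^-13 J = 2.57×10^6 eV.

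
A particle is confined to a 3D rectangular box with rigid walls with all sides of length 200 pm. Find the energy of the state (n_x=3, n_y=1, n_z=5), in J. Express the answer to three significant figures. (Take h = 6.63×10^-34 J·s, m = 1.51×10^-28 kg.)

For a 3D rectangular well E = (h²/8m)·Σ n_i²/L_i² = (6.63×10^-34)²/(8·1.51×10^-28) · [3²/(200 pm)² + 1²/(200 pm)² + 5²/(200 pm)²].
Evaluating gives E = 3.18×10^-19 J.

E = 3.18×10^-19 J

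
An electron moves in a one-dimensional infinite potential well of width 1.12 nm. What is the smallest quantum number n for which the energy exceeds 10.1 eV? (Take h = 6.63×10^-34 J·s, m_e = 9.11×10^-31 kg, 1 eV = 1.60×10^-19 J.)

n = 6

E_1 = h²/(8m_eL²) = 4.808×10^-20 J = 0.3005 eV.
Need n² > 10.1/0.3005 = 33.61, i.e. n > 5.797.
The smallest integer satisfying this is n = 6.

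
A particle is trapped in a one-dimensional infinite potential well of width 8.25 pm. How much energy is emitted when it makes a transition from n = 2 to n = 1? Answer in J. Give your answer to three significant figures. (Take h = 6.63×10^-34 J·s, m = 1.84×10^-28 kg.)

|ΔE| = 1.32×10^-17 J

E_1 = h²/(8mL²) = 4.387×10^-18 J.
|ΔE| = |2² − 1²|·E_1 = 3·4.387×10^-18 J = 1.32×10^-17 J.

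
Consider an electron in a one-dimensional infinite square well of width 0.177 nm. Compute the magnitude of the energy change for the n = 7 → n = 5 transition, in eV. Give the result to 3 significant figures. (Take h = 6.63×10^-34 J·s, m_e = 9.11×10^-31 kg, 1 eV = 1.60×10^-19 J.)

E_1 = h²/(8m_eL²) = 1.925×10^-18 J.
|ΔE| = |7² − 5²|·E_1 = 24·1.925×10^-18 J = 4.620×10^-17 J = 289 eV.

|ΔE| = 289 eV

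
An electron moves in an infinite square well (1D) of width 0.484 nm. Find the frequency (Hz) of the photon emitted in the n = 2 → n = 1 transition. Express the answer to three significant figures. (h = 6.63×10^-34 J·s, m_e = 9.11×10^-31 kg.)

f = 1.17×10^15 Hz

E_1 = h²/(8m_eL²) = 2.575×10^-19 J and ΔE = (2² − 1²)E_1 = 7.725×10^-19 J.
f = ΔE/h = 7.725×10^-19/6.63×10^-34 = 1.17×10^15 Hz.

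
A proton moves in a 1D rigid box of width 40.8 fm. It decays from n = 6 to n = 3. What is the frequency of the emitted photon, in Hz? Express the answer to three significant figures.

E_1 = h²/(8m_pL²) = 1.971×10^-14 J and ΔE = (6² − 3²)E_1 = 5.322×10^-13 J.
f = ΔE/h = 5.322×10^-13/6.626×10^-34 = 8.03×10^20 Hz.

f = 8.03×10^20 Hz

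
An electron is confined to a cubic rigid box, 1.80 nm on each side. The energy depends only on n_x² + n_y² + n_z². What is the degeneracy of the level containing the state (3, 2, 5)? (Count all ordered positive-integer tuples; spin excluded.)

degeneracy = 9

The level has n_x² + n_y² + n_z² = 38. The ordered positive-integer solutions are (1, 1, 6), (1, 6, 1), (2, 3, 5), (2, 5, 3), (3, 2, 5), (3, 5, 2), (5, 2, 3), (5, 3, 2), (6, 1, 1).
That gives 9 states.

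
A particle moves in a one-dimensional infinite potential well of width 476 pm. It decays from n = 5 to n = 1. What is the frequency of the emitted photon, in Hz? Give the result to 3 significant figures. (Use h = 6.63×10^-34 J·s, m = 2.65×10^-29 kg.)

E_1 = h²/(8mL²) = 9.151×10^-21 J and ΔE = (5² − 1²)E_1 = 2.196×10^-19 J.
f = ΔE/h = 2.196×10^-19/6.63×10^-34 = 3.31×10^14 Hz.

f = 3.31×10^14 Hz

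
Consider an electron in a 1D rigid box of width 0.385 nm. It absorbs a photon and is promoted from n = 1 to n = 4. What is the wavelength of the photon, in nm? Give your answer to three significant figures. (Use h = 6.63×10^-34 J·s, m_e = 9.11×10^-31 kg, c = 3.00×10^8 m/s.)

λ = 32.6 nm

E_1 = h²/(8m_eL²) = 4.069×10^-19 J, so ΔE = (4² − 1²)E_1 = 6.103×10^-18 J.
λ = hc/ΔE = (6.63×10^-34·3.00×10^8)/6.103×10^-18 = 3.26×10^-8 m = 32.6 nm.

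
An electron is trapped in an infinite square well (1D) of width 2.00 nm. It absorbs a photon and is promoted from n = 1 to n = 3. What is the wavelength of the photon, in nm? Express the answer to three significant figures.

λ = 1.65×10^3 nm

E_1 = h²/(8m_eL²) = 1.506×10^-20 J, so ΔE = (3² − 1²)E_1 = 1.205×10^-19 J.
λ = hc/ΔE = (6.626×10^-34·2.998×10^8)/1.205×10^-19 = 1.65×10^-6 m = 1.65×10^3 nm.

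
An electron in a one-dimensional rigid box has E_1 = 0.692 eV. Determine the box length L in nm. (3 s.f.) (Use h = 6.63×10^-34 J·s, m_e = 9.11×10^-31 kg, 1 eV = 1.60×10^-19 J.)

From E_n = n²h²/(8m_eL²), L = n·h/√(8m_eE_n).
E_1 = 0.692 eV = 1.107×10^-19 J, so L = 1·6.63×10^-34/√(8·9.11×10^-31·1.107×10^-19) = 7.38×10^-10 m = 0.738 nm.

L = 0.738 nm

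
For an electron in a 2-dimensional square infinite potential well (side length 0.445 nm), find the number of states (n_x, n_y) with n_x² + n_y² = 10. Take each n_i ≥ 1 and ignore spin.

degeneracy = 2

The level has n_x² + n_y² = 10. The ordered positive-integer solutions are (1, 3), (3, 1).
That gives 2 states.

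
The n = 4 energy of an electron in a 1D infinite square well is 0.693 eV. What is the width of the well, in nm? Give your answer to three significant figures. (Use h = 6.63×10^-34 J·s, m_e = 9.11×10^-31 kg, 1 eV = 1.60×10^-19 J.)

L = 2.95 nm

From E_n = n²h²/(8m_eL²), L = n·h/√(8m_eE_n).
E_4 = 0.693 eV = 1.109×10^-19 J, so L = 4·6.63×10^-34/√(8·9.11×10^-31·1.109×10^-19) = 2.95×10^-9 m = 2.95 nm.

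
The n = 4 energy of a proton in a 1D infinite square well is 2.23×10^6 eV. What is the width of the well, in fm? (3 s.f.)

From E_n = n²h²/(8m_pL²), L = n·h/√(8m_pE_n).
E_4 = 2.23×10^6 eV = 3.572×10^-13 J, so L = 4·6.626×10^-34/√(8·1.673×10^-27·3.572×10^-13) = 3.83×10^-14 m = 38.3 fm.

L = 38.3 fm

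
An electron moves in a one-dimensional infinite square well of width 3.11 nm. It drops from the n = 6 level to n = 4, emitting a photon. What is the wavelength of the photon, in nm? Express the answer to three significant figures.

E_1 = h²/(8m_eL²) = 6.229×10^-21 J, so ΔE = (6² − 4²)E_1 = 1.246×10^-19 J.
λ = hc/ΔE = (6.626×10^-34·2.998×10^8)/1.246×10^-19 = 1.59×10^-6 m = 1.59×10^3 nm.

λ = 1.59×10^3 nm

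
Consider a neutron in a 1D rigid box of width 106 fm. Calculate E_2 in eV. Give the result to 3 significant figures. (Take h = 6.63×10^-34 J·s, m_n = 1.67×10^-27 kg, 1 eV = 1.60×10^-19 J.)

For an infinite well E_n = n²h²/(8m_nL²), so E_1 = h²/(8m_nL²) = (6.63×10^-34)²/(8·1.67×10^-27·(1.06×10^-13 m)²) = 2.928×10^-15 J.
Then E_2 = 2²·E_1 = 4·2.928×10^-15 J = 1.171×10^-14 J.
Converting, E_2 = 1.171×10^-14 J / (1.60×10^-19 J/eV) = 7.32×10^4 eV.

E_2 = 7.32×10^4 eV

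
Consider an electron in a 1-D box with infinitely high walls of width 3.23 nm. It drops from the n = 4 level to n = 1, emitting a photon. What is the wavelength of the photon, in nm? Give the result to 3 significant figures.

λ = 2.29×10^3 nm

E_1 = h²/(8m_eL²) = 5.775×10^-21 J, so ΔE = (4² − 1²)E_1 = 8.662×10^-20 J.
λ = hc/ΔE = (6.626×10^-34·2.998×10^8)/8.662×10^-20 = 2.29×10^-6 m = 2.29×10^3 nm.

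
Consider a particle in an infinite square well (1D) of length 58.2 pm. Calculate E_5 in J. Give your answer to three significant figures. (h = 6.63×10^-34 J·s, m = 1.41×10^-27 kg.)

E_5 = 2.88×10^-19 J

For an infinite well E_n = n²h²/(8mL²), so E_1 = h²/(8mL²) = (6.63×10^-34)²/(8·1.41×10^-27·(5.82×10^-11 m)²) = 1.150×10^-20 J.
Then E_5 = 5²·E_1 = 25·1.150×10^-20 J = 2.88×10^-19 J.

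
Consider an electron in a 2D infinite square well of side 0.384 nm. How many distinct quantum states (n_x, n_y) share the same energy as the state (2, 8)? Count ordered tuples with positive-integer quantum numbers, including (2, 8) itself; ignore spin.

degeneracy = 2

The level has n_x² + n_y² = 68. The ordered positive-integer solutions are (2, 8), (8, 2).
That gives 2 states.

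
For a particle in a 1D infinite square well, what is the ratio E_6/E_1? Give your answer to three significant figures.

E_n ∝ n², so E_6/E_1 = 6²/1² = 36/1 = 36.0.

36.0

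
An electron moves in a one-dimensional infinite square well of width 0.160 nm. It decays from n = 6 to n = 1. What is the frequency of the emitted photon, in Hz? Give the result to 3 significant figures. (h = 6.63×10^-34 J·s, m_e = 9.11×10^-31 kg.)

f = 1.24×10^17 Hz

E_1 = h²/(8m_eL²) = 2.356×10^-18 J and ΔE = (6² − 1²)E_1 = 8.246×10^-17 J.
f = ΔE/h = 8.246×10^-17/6.63×10^-34 = 1.24×10^17 Hz.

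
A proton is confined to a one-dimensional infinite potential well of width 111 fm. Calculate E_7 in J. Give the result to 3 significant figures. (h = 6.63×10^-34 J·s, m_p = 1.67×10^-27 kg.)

E_7 = 1.31×10^-13 J

For an infinite well E_n = n²h²/(8m_pL²), so E_1 = h²/(8m_pL²) = (6.63×10^-34)²/(8·1.67×10^-27·(1.11×10^-13 m)²) = 2.670×10^-15 J.
Then E_7 = 7²·E_1 = 49·2.670×10^-15 J = 1.31×10^-13 J.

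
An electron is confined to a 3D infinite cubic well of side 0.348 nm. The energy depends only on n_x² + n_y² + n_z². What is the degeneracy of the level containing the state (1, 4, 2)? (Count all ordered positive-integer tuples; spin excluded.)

The level has n_x² + n_y² + n_z² = 21. The ordered positive-integer solutions are (1, 2, 4), (1, 4, 2), (2, 1, 4), (2, 4, 1), (4, 1, 2), (4, 2, 1).
That gives 6 states.

degeneracy = 6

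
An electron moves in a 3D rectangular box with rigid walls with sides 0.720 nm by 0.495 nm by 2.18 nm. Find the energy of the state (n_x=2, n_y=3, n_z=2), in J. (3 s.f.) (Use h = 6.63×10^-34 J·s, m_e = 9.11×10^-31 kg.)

E = 2.73×10^-18 J

For a 3D rectangular well E = (h²/8m_e)·Σ n_i²/L_i² = (6.63×10^-34)²/(8·9.11×10^-31) · [2²/(0.720 nm)² + 3²/(0.495 nm)² + 2²/(2.18 nm)²].
Evaluating gives E = 2.73×10^-18 J.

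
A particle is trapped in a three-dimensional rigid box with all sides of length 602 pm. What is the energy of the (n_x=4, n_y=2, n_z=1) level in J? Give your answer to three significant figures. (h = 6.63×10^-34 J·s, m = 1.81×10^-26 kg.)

For a 3D rectangular well E = (h²/8m)·Σ n_i²/L_i² = (6.63×10^-34)²/(8·1.81×10^-26) · [4²/(602 pm)² + 2²/(602 pm)² + 1²/(602 pm)²].
Evaluating gives E = 1.76×10^-22 J.

E = 1.76×10^-22 J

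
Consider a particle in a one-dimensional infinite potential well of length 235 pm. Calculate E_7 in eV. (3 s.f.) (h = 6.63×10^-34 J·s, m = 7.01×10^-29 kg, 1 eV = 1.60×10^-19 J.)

E_7 = 4.35 eV

For an infinite well E_n = n²h²/(8mL²), so E_1 = h²/(8mL²) = (6.63×10^-34)²/(8·7.01×10^-29·(2.35×10^-10 m)²) = 1.419×10^-20 J.
Then E_7 = 7²·E_1 = 49·1.419×10^-20 J = 6.953×10^-19 J.
Converting, E_7 = 6.953×10^-19 J / (1.60×10^-19 J/eV) = 4.35 eV.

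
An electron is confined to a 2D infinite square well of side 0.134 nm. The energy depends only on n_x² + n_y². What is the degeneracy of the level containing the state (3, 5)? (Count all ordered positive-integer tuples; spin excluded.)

The level has n_x² + n_y² = 34. The ordered positive-integer solutions are (3, 5), (5, 3).
That gives 2 states.

degeneracy = 2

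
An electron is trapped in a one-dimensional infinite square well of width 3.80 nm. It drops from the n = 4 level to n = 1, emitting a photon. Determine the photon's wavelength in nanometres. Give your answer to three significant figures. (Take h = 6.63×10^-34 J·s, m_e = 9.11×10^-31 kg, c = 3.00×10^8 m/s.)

E_1 = h²/(8m_eL²) = 4.177×10^-21 J, so ΔE = (4² − 1²)E_1 = 6.265×10^-20 J.
λ = hc/ΔE = (6.63×10^-34·3.00×10^8)/6.265×10^-20 = 3.17×10^-6 m = 3.17×10^3 nm.

λ = 3.17×10^3 nm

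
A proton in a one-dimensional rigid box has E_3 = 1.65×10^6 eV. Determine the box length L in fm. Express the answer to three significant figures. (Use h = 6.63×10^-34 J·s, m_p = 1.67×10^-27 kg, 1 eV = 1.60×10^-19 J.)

From E_n = n²h²/(8m_pL²), L = n·h/√(8m_pE_n).
E_3 = 1.65×10^6 eV = 2.640×10^-13 J, so L = 3·6.63×10^-34/√(8·1.67×10^-27·2.640×10^-13) = 3.35×10^-14 m = 33.5 fm.

L = 33.5 fm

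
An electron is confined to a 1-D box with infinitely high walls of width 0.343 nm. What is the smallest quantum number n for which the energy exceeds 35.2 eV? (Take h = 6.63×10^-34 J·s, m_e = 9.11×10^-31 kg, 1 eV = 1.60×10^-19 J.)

E_1 = h²/(8m_eL²) = 5.127×10^-19 J = 3.204 eV.
Need n² > 35.2/3.204 = 10.99, i.e. n > 3.315.
The smallest integer satisfying this is n = 4.

n = 4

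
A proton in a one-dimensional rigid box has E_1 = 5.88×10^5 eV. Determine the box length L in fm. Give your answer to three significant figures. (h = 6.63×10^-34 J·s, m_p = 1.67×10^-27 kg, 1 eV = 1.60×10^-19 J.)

L = 18.7 fm

From E_n = n²h²/(8m_pL²), L = n·h/√(8m_pE_n).
E_1 = 5.88×10^5 eV = 9.408×10^-14 J, so L = 1·6.63×10^-34/√(8·1.67×10^-27·9.408×10^-14) = 1.87×10^-14 m = 18.7 fm.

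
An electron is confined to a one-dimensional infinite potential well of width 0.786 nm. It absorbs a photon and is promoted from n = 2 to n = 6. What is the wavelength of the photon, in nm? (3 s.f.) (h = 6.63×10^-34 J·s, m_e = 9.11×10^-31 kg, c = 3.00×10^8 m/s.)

λ = 63.7 nm

E_1 = h²/(8m_eL²) = 9.763×10^-20 J, so ΔE = (6² − 2²)E_1 = 3.124×10^-18 J.
λ = hc/ΔE = (6.63×10^-34·3.00×10^8)/3.124×10^-18 = 6.37×10^-8 m = 63.7 nm.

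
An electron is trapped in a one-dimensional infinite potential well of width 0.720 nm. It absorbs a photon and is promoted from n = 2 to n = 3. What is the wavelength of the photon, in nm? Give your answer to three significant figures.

λ = 342 nm

E_1 = h²/(8m_eL²) = 1.162×10^-19 J, so ΔE = (3² − 2²)E_1 = 5.810×10^-19 J.
λ = hc/ΔE = (6.626×10^-34·2.998×10^8)/5.810×10^-19 = 3.42×10^-7 m = 342 nm.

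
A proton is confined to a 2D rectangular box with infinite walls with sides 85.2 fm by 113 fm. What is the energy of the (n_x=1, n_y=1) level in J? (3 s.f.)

For a 2D rectangular well E = (h²/8m_p)·Σ n_i²/L_i² = (6.626×10^-34)²/(8·1.673×10^-27) · [1²/(85.2 fm)² + 1²/(113 fm)²].
Evaluating gives E = 7.09×10^-15 J.

E = 7.09×10^-15 J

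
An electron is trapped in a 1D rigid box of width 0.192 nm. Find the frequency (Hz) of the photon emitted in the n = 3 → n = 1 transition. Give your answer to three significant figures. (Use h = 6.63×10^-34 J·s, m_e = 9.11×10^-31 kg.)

f = 1.97×10^16 Hz

E_1 = h²/(8m_eL²) = 1.636×10^-18 J and ΔE = (3² − 1²)E_1 = 1.309×10^-17 J.
f = ΔE/h = 1.309×10^-17/6.63×10^-34 = 1.97×10^16 Hz.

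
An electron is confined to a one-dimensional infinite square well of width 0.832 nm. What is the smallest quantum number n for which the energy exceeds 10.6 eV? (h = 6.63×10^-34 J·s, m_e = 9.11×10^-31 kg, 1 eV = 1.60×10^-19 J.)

E_1 = h²/(8m_eL²) = 8.713×10^-20 J = 0.5446 eV.
Need n² > 10.6/0.5446 = 19.46, i.e. n > 4.411.
The smallest integer satisfying this is n = 5.

n = 5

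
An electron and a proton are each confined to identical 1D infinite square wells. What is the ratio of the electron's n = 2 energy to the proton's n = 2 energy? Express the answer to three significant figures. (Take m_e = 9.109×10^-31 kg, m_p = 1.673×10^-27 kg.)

E_n ∝ 1/m at fixed n and L, so the ratio is m_p/m_e = 1.673×10^-27/9.109×10^-31 = 1.84×10^3.

1.84×10^3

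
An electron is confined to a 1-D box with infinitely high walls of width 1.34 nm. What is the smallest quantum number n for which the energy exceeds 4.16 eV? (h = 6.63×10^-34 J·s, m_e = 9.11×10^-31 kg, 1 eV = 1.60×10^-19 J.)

n = 5

E_1 = h²/(8m_eL²) = 3.359×10^-20 J = 0.2099 eV.
Need n² > 4.16/0.2099 = 19.82, i.e. n > 4.452.
The smallest integer satisfying this is n = 5.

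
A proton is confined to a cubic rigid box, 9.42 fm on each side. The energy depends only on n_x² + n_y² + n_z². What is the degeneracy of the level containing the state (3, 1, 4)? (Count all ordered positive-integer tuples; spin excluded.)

degeneracy = 6

The level has n_x² + n_y² + n_z² = 26. The ordered positive-integer solutions are (1, 3, 4), (1, 4, 3), (3, 1, 4), (3, 4, 1), (4, 1, 3), (4, 3, 1).
That gives 6 states.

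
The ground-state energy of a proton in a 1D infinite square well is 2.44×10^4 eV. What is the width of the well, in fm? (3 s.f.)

L = 91.6 fm

From E_n = n²h²/(8m_pL²), L = n·h/√(8m_pE_n).
E_1 = 2.44×10^4 eV = 3.909×10^-15 J, so L = 1·6.626×10^-34/√(8·1.673×10^-27·3.909×10^-15) = 9.16×10^-14 m = 91.6 fm.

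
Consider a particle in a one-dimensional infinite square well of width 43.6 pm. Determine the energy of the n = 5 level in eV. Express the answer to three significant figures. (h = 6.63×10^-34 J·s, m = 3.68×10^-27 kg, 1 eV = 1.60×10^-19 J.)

E_5 = 1.23 eV

For an infinite well E_n = n²h²/(8mL²), so E_1 = h²/(8mL²) = (6.63×10^-34)²/(8·3.68×10^-27·(4.36×10^-11 m)²) = 7.854×10^-21 J.
Then E_5 = 5²·E_1 = 25·7.854×10^-21 J = 1.964×10^-19 J.
Converting, E_5 = 1.964×10^-19 J / (1.60×10^-19 J/eV) = 1.23 eV.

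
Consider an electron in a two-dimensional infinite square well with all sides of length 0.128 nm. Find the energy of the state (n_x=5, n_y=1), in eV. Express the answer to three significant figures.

E = 597 eV

For a 2D rectangular well E = (h²/8m_e)·Σ n_i²/L_i² = (6.626×10^-34)²/(8·9.109×10^-31) · [5²/(0.128 nm)² + 1²/(0.128 nm)²].
Evaluating gives E = 9.561×10^-17 J = 597 eV.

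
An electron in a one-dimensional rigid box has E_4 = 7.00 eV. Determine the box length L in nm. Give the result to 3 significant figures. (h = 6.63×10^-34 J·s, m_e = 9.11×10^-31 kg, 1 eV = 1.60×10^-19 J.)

L = 0.928 nm

From E_n = n²h²/(8m_eL²), L = n·h/√(8m_eE_n).
E_4 = 7.00 eV = 1.120×10^-18 J, so L = 4·6.63×10^-34/√(8·9.11×10^-31·1.120×10^-18) = 9.28×10^-10 m = 0.928 nm.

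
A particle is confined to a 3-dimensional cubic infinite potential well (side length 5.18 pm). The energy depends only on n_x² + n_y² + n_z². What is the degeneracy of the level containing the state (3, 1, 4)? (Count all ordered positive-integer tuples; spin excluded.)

The level has n_x² + n_y² + n_z² = 26. The ordered positive-integer solutions are (1, 3, 4), (1, 4, 3), (3, 1, 4), (3, 4, 1), (4, 1, 3), (4, 3, 1).
That gives 6 states.

degeneracy = 6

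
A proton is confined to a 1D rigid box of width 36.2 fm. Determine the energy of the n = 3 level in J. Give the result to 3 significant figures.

For an infinite well E_n = n²h²/(8m_pL²), so E_1 = h²/(8m_pL²) = (6.626×10^-34)²/(8·1.673×10^-27·(3.62×10^-14 m)²) = 2.503×10^-14 J.
Then E_3 = 3²·E_1 = 9·2.503×10^-14 J = 2.25×10^-13 J.

E_3 = 2.25×10^-13 J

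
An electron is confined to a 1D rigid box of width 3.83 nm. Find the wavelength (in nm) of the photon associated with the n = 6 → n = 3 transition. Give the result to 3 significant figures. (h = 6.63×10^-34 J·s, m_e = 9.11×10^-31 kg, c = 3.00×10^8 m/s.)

λ = 1.79×10^3 nm

E_1 = h²/(8m_eL²) = 4.112×10^-21 J, so ΔE = (6² − 3²)E_1 = 1.110×10^-19 J.
λ = hc/ΔE = (6.63×10^-34·3.00×10^8)/1.110×10^-19 = 1.79×10^-6 m = 1.79×10^3 nm.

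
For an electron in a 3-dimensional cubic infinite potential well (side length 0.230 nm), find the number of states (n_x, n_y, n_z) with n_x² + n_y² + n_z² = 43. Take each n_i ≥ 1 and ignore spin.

The level has n_x² + n_y² + n_z² = 43. The ordered positive-integer solutions are (3, 3, 5), (3, 5, 3), (5, 3, 3).
That gives 3 states.

degeneracy = 3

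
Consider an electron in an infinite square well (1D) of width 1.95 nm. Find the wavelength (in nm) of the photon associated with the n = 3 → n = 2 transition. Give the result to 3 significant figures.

E_1 = h²/(8m_eL²) = 1.584×10^-20 J, so ΔE = (3² − 2²)E_1 = 7.920×10^-20 J.
λ = hc/ΔE = (6.626×10^-34·2.998×10^8)/7.920×10^-20 = 2.51×10^-6 m = 2.51×10^3 nm.

λ = 2.51×10^3 nm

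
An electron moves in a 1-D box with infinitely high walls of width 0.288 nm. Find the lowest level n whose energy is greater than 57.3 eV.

n = 4

E_1 = h²/(8m_eL²) = 7.264×10^-19 J = 4.534 eV.
Need n² > 57.3/4.534 = 12.64, i.e. n > 3.555.
The smallest integer satisfying this is n = 4.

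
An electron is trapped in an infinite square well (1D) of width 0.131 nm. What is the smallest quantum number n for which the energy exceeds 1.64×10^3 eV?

n = 9

E_1 = h²/(8m_eL²) = 3.511×10^-18 J = 21.92 eV.
Need n² > 1.64×10^3/21.92 = 74.82, i.e. n > 8.650.
The smallest integer satisfying this is n = 9.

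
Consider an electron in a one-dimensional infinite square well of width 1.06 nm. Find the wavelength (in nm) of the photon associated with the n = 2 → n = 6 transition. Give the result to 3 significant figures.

E_1 = h²/(8m_eL²) = 5.362×10^-20 J, so ΔE = (6² − 2²)E_1 = 1.716×10^-18 J.
λ = hc/ΔE = (6.626×10^-34·2.998×10^8)/1.716×10^-18 = 1.16×10^-7 m = 116 nm.

λ = 116 nm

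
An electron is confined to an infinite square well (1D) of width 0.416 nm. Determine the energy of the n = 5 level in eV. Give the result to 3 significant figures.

E_5 = 54.3 eV

For an infinite well E_n = n²h²/(8m_eL²), so E_1 = h²/(8m_eL²) = (6.626×10^-34)²/(8·9.109×10^-31·(4.16×10^-10 m)²) = 3.481×10^-19 J.
Then E_5 = 5²·E_1 = 25·3.481×10^-19 J = 8.702×10^-18 J.
Converting, E_5 = 8.702×10^-18 J / (1.602×10^-19 J/eV) = 54.3 eV.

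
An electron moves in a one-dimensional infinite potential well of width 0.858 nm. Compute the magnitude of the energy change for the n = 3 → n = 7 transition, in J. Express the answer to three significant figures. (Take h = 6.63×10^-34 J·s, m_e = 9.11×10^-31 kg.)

|ΔE| = 3.28×10^-18 J

E_1 = h²/(8m_eL²) = 8.193×10^-20 J.
|ΔE| = |3² − 7²|·E_1 = 40·8.193×10^-20 J = 3.28×10^-18 J.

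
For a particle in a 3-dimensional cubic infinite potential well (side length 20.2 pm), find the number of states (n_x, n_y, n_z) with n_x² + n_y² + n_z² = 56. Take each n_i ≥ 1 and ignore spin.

The level has n_x² + n_y² + n_z² = 56. The ordered positive-integer solutions are (2, 4, 6), (2, 6, 4), (4, 2, 6), (4, 6, 2), (6, 2, 4), (6, 4, 2).
That gives 6 states.

degeneracy = 6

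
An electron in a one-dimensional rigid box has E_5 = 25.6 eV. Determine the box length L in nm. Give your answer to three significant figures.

From E_n = n²h²/(8m_eL²), L = n·h/√(8m_eE_n).
E_5 = 25.6 eV = 4.101×10^-18 J, so L = 5·6.626×10^-34/√(8·9.109×10^-31·4.101×10^-18) = 6.06×10^-10 m = 0.606 nm.

L = 0.606 nm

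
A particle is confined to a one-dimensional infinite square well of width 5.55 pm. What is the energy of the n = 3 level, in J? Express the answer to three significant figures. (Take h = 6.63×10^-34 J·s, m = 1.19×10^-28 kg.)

E_3 = 1.35×10^-16 J

For an infinite well E_n = n²h²/(8mL²), so E_1 = h²/(8mL²) = (6.63×10^-34)²/(8·1.19×10^-28·(5.55×10^-12 m)²) = 1.499×10^-17 J.
Then E_3 = 3²·E_1 = 9·1.499×10^-17 J = 1.35×10^-16 J.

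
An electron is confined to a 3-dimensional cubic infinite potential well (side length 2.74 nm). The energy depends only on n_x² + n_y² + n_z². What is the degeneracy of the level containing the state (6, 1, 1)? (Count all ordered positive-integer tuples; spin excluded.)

The level has n_x² + n_y² + n_z² = 38. The ordered positive-integer solutions are (1, 1, 6), (1, 6, 1), (2, 3, 5), (2, 5, 3), (3, 2, 5), (3, 5, 2), (5, 2, 3), (5, 3, 2), (6, 1, 1).
That gives 9 states.

degeneracy = 9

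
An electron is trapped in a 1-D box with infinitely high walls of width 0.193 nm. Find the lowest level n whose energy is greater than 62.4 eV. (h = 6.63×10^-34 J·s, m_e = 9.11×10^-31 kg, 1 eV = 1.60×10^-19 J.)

E_1 = h²/(8m_eL²) = 1.619×10^-18 J = 10.12 eV.
Need n² > 62.4/10.12 = 6.166, i.e. n > 2.483.
The smallest integer satisfying this is n = 3.

n = 3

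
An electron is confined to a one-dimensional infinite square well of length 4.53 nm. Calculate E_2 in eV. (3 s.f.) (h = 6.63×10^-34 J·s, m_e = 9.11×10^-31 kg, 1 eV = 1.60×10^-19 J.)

E_2 = 0.0735 eV

For an infinite well E_n = n²h²/(8m_eL²), so E_1 = h²/(8m_eL²) = (6.63×10^-34)²/(8·9.11×10^-31·(4.53×10^-9 m)²) = 2.939×10^-21 J.
Then E_2 = 2²·E_1 = 4·2.939×10^-21 J = 1.176×10^-20 J.
Converting, E_2 = 1.176×10^-20 J / (1.60×10^-19 J/eV) = 0.0735 eV.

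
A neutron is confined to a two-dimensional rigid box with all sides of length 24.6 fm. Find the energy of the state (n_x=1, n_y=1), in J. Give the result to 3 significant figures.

E = 1.08×10^-13 J

For a 2D rectangular well E = (h²/8m_n)·Σ n_i²/L_i² = (6.626×10^-34)²/(8·1.675×10^-27) · [1²/(24.6 fm)² + 1²/(24.6 fm)²].
Evaluating gives E = 1.08×10^-13 J.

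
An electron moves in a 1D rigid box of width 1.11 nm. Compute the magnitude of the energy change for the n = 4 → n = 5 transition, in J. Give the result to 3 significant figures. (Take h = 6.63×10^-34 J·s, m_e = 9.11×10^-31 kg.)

E_1 = h²/(8m_eL²) = 4.895×10^-20 J.
|ΔE| = |4² − 5²|·E_1 = 9·4.895×10^-20 J = 4.41×10^-19 J.

|ΔE| = 4.41×10^-19 J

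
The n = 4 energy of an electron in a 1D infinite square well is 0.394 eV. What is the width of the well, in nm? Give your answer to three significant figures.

From E_n = n²h²/(8m_eL²), L = n·h/√(8m_eE_n).
E_4 = 0.394 eV = 6.312×10^-20 J, so L = 4·6.626×10^-34/√(8·9.109×10^-31·6.312×10^-20) = 3.91×10^-9 m = 3.91 nm.

L = 3.91 nm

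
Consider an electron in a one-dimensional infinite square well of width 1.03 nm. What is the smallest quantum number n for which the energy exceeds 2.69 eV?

n = 3

E_1 = h²/(8m_eL²) = 5.679×10^-20 J = 0.3545 eV.
Need n² > 2.69/0.3545 = 7.588, i.e. n > 2.755.
The smallest integer satisfying this is n = 3.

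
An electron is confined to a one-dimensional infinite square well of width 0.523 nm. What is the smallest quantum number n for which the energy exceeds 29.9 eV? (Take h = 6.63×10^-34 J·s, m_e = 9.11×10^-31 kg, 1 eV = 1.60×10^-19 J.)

E_1 = h²/(8m_eL²) = 2.205×10^-19 J = 1.378 eV.
Need n² > 29.9/1.378 = 21.70, i.e. n > 4.658.
The smallest integer satisfying this is n = 5.

n = 5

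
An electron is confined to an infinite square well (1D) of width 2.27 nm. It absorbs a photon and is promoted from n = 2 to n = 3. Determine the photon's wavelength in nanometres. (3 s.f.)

λ = 3.40×10^3 nm

E_1 = h²/(8m_eL²) = 1.169×10^-20 J, so ΔE = (3² − 2²)E_1 = 5.845×10^-20 J.
λ = hc/ΔE = (6.626×10^-34·2.998×10^8)/5.845×10^-20 = 3.40×10^-6 m = 3.40×10^3 nm.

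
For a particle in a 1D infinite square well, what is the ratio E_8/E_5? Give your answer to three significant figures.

E_n ∝ n², so E_8/E_5 = 8²/5² = 64/25 = 2.56.

2.56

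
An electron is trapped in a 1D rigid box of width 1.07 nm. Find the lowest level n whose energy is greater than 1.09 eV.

E_1 = h²/(8m_eL²) = 5.262×10^-20 J = 0.3285 eV.
Need n² > 1.09/0.3285 = 3.318, i.e. n > 1.822.
The smallest integer satisfying this is n = 2.

n = 2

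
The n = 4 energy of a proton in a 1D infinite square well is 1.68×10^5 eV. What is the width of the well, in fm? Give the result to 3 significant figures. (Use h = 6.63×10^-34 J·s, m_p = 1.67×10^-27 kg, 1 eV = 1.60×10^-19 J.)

L = 140 fm

From E_n = n²h²/(8m_pL²), L = n·h/√(8m_pE_n).
E_4 = 1.68×10^5 eV = 2.688×10^-14 J, so L = 4·6.63×10^-34/√(8·1.67×10^-27·2.688×10^-14) = 1.40×10^-13 m = 140 fm.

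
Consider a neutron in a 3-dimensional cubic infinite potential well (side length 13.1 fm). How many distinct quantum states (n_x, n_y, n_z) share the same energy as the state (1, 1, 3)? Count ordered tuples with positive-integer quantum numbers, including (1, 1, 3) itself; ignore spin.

The level has n_x² + n_y² + n_z² = 11. The ordered positive-integer solutions are (1, 1, 3), (1, 3, 1), (3, 1, 1).
That gives 3 states.

degeneracy = 3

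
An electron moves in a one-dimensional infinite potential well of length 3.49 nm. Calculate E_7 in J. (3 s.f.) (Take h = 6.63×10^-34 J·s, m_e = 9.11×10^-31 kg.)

For an infinite well E_n = n²h²/(8m_eL²), so E_1 = h²/(8m_eL²) = (6.63×10^-34)²/(8·9.11×10^-31·(3.49×10^-9 m)²) = 4.952×10^-21 J.
Then E_7 = 7²·E_1 = 49·4.952×10^-21 J = 2.43×10^-19 J.

E_7 = 2.43×10^-19 J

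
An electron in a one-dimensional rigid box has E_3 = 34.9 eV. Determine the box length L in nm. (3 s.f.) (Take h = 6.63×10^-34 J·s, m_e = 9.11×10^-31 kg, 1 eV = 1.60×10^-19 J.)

From E_n = n²h²/(8m_eL²), L = n·h/√(8m_eE_n).
E_3 = 34.9 eV = 5.584×10^-18 J, so L = 3·6.63×10^-34/√(8·9.11×10^-31·5.584×10^-18) = 3.12×10^-10 m = 0.312 nm.

L = 0.312 nm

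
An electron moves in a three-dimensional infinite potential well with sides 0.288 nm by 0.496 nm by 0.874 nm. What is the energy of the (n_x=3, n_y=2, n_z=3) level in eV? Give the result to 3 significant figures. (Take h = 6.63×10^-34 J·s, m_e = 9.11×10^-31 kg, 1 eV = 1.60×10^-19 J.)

For a 3D rectangular well E = (h²/8m_e)·Σ n_i²/L_i² = (6.63×10^-34)²/(8·9.11×10^-31) · [3²/(0.288 nm)² + 2²/(0.496 nm)² + 3²/(0.874 nm)²].
Evaluating gives E = 8.236×10^-18 J = 51.5 eV.

E = 51.5 eV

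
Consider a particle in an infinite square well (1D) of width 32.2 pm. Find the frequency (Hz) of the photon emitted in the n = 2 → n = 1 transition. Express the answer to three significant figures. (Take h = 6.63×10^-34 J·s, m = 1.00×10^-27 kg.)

f = 2.40×10^14 Hz

E_1 = h²/(8mL²) = 5.299×10^-20 J and ΔE = (2² − 1²)E_1 = 1.590×10^-19 J.
f = ΔE/h = 1.590×10^-19/6.63×10^-34 = 2.40×10^14 Hz.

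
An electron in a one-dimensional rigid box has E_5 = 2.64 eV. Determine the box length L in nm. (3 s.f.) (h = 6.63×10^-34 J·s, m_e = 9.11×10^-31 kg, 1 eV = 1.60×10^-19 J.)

From E_n = n²h²/(8m_eL²), L = n·h/√(8m_eE_n).
E_5 = 2.64 eV = 4.224×10^-19 J, so L = 5·6.63×10^-34/√(8·9.11×10^-31·4.224×10^-19) = 1.89×10^-9 m = 1.89 nm.

L = 1.89 nm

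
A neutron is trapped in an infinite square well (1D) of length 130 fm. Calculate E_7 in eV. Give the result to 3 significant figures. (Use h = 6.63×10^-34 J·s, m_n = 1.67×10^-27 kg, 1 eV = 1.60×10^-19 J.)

E_7 = 5.96×10^5 eV

For an infinite well E_n = n²h²/(8m_nL²), so E_1 = h²/(8m_nL²) = (6.63×10^-34)²/(8·1.67×10^-27·(1.30×10^-13 m)²) = 1.947×10^-15 J.
Then E_7 = 7²·E_1 = 49·1.947×10^-15 J = 9.540×10^-14 J.
Converting, E_7 = 9.540×10^-14 J / (1.60×10^-19 J/eV) = 5.96×10^5 eV.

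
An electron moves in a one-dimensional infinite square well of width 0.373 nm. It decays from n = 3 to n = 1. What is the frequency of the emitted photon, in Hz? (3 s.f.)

f = 5.23×10^15 Hz

E_1 = h²/(8m_eL²) = 4.330×10^-19 J and ΔE = (3² − 1²)E_1 = 3.464×10^-18 J.
f = ΔE/h = 3.464×10^-18/6.626×10^-34 = 5.23×10^15 Hz.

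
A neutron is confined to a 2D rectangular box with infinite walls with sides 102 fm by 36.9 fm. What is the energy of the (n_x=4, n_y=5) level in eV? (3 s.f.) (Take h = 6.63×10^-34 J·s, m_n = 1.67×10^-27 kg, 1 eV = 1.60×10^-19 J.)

E = 4.09×10^6 eV

For a 2D rectangular well E = (h²/8m_n)·Σ n_i²/L_i² = (6.63×10^-34)²/(8·1.67×10^-27) · [4²/(102 fm)² + 5²/(36.9 fm)²].
Evaluating gives E = 6.547×10^-13 J = 4.09×10^6 eV.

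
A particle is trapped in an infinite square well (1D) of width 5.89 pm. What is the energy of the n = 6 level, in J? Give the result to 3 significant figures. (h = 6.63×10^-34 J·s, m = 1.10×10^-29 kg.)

E_6 = 5.18×10^-15 J

For an infinite well E_n = n²h²/(8mL²), so E_1 = h²/(8mL²) = (6.63×10^-34)²/(8·1.10×10^-29·(5.89×10^-12 m)²) = 1.440×10^-16 J.
Then E_6 = 6²·E_1 = 36·1.440×10^-16 J = 5.18×10^-15 J.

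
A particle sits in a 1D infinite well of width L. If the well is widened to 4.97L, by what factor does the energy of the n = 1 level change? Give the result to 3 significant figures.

E_n ∝ 1/L², so the energy scales by 1/4.97² = 0.0405.

0.0405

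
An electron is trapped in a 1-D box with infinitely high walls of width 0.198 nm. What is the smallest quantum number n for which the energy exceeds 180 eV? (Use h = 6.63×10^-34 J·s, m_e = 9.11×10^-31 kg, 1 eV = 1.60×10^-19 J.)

n = 5

E_1 = h²/(8m_eL²) = 1.538×10^-18 J = 9.613 eV.
Need n² > 180/9.613 = 18.72, i.e. n > 4.327.
The smallest integer satisfying this is n = 5.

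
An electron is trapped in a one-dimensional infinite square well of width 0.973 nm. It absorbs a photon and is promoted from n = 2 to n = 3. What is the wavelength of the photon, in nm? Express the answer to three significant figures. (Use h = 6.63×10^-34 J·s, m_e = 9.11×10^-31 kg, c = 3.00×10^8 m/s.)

E_1 = h²/(8m_eL²) = 6.371×10^-20 J, so ΔE = (3² − 2²)E_1 = 3.186×10^-19 J.
λ = hc/ΔE = (6.63×10^-34·3.00×10^8)/3.186×10^-19 = 6.24×10^-7 m = 624 nm.

λ = 624 nm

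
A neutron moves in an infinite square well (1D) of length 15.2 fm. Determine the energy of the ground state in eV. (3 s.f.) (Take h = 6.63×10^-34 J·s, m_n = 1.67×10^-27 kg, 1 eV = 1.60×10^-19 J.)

For an infinite well E_n = n²h²/(8m_nL²), so E_1 = h²/(8m_nL²) = (6.63×10^-34)²/(8·1.67×10^-27·(1.52×10^-14 m)²) = 1.424×10^-13 J.
Converting, E_1 = 1.424×10^-13 J / (1.60×10^-19 J/eV) = 8.90×10^5 eV.

E_1 = 8.90×10^5 eV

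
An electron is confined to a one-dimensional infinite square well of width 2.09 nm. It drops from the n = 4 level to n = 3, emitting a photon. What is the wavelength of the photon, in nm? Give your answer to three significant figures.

E_1 = h²/(8m_eL²) = 1.379×10^-20 J, so ΔE = (4² − 3²)E_1 = 9.653×10^-20 J.
λ = hc/ΔE = (6.626×10^-34·2.998×10^8)/9.653×10^-20 = 2.06×10^-6 m = 2.06×10^3 nm.

λ = 2.06×10^3 nm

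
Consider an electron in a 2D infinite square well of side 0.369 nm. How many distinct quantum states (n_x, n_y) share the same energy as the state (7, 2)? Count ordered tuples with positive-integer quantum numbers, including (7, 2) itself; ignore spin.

degeneracy = 2

The level has n_x² + n_y² = 53. The ordered positive-integer solutions are (2, 7), (7, 2).
That gives 2 states.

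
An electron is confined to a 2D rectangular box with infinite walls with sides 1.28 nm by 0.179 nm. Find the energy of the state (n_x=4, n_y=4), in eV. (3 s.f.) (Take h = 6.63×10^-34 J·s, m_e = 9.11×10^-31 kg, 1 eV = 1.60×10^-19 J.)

For a 2D rectangular well E = (h²/8m_e)·Σ n_i²/L_i² = (6.63×10^-34)²/(8·9.11×10^-31) · [4²/(1.28 nm)² + 4²/(0.179 nm)²].
Evaluating gives E = 3.071×10^-17 J = 192 eV.

E = 192 eV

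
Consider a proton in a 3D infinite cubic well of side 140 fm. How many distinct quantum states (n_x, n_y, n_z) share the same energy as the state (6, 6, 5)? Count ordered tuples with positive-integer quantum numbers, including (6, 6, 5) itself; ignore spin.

The level has n_x² + n_y² + n_z² = 97. The ordered positive-integer solutions are (5, 6, 6), (6, 5, 6), (6, 6, 5).
That gives 3 states.

degeneracy = 3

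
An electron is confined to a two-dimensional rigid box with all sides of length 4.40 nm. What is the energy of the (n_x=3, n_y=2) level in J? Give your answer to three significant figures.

E = 4.05×10^-20 J

For a 2D rectangular well E = (h²/8m_e)·Σ n_i²/L_i² = (6.626×10^-34)²/(8·9.109×10^-31) · [3²/(4.40 nm)² + 2²/(4.40 nm)²].
Evaluating gives E = 4.05×10^-20 J.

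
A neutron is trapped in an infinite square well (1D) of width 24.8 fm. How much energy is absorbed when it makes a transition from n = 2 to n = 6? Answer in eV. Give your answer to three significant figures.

|ΔE| = 1.06×10^7 eV

E_1 = h²/(8m_nL²) = 5.327×10^-14 J.
|ΔE| = |2² − 6²|·E_1 = 32·5.327×10^-14 J = 1.705×10^-12 J = 1.06×10^7 eV.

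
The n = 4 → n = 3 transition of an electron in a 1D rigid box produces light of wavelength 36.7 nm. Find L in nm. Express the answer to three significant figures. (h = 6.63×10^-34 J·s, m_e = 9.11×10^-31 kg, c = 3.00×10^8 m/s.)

L = 0.279 nm

The photon carries ΔE = hc/λ = 6.63×10^-34·3.00×10^8/3.67×10^-8 m = 5.420×10^-18 J.
Since ΔE = (4² − 3²)E_1, E_1 = 7.743×10^-19 J, and L = h/√(8m_eE_1) = 2.79×10^-10 m = 0.279 nm.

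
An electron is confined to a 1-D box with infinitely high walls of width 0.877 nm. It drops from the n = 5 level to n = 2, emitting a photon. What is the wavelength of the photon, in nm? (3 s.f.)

λ = 121 nm

E_1 = h²/(8m_eL²) = 7.833×10^-20 J, so ΔE = (5² − 2²)E_1 = 1.645×10^-18 J.
λ = hc/ΔE = (6.626×10^-34·2.998×10^8)/1.645×10^-18 = 1.21×10^-7 m = 121 nm.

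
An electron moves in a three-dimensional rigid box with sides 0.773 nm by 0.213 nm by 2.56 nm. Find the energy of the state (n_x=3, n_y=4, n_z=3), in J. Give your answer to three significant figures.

E = 2.22×10^-17 J

For a 3D rectangular well E = (h²/8m_e)·Σ n_i²/L_i² = (6.626×10^-34)²/(8·9.109×10^-31) · [3²/(0.773 nm)² + 4²/(0.213 nm)² + 3²/(2.56 nm)²].
Evaluating gives E = 2.22×10^-17 J.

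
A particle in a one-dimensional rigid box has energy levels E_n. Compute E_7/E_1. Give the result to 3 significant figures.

49.0

E_n ∝ n², so E_7/E_1 = 7²/1² = 49/1 = 49.0.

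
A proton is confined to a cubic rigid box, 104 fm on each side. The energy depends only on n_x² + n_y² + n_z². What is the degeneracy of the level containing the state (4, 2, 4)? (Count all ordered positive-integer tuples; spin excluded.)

The level has n_x² + n_y² + n_z² = 36. The ordered positive-integer solutions are (2, 4, 4), (4, 2, 4), (4, 4, 2).
That gives 3 states.

degeneracy = 3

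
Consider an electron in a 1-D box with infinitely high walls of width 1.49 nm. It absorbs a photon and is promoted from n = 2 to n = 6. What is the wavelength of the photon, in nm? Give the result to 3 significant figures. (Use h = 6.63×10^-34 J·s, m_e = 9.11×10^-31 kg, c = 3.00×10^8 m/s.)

E_1 = h²/(8m_eL²) = 2.717×10^-20 J, so ΔE = (6² − 2²)E_1 = 8.694×10^-19 J.
λ = hc/ΔE = (6.63×10^-34·3.00×10^8)/8.694×10^-19 = 2.29×10^-7 m = 229 nm.

λ = 229 nm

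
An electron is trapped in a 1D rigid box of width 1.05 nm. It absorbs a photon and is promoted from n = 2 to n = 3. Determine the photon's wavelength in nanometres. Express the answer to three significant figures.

E_1 = h²/(8m_eL²) = 5.465×10^-20 J, so ΔE = (3² − 2²)E_1 = 2.732×10^-19 J.
λ = hc/ΔE = (6.626×10^-34·2.998×10^8)/2.732×10^-19 = 7.27×10^-7 m = 727 nm.

λ = 727 nm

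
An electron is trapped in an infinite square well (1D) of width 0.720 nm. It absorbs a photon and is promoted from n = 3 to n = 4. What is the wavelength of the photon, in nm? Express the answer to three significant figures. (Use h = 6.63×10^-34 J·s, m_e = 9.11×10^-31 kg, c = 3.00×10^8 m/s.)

λ = 244 nm

E_1 = h²/(8m_eL²) = 1.163×10^-19 J, so ΔE = (4² − 3²)E_1 = 8.141×10^-19 J.
λ = hc/ΔE = (6.63×10^-34·3.00×10^8)/8.141×10^-19 = 2.44×10^-7 m = 244 nm.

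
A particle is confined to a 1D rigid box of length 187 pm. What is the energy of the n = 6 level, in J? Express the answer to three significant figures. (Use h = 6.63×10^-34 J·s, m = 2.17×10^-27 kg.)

For an infinite well E_n = n²h²/(8mL²), so E_1 = h²/(8mL²) = (6.63×10^-34)²/(8·2.17×10^-27·(1.87×10^-10 m)²) = 7.241×10^-22 J.
Then E_6 = 6²·E_1 = 36·7.241×10^-22 J = 2.61×10^-20 J.

E_6 = 2.61×10^-20 J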